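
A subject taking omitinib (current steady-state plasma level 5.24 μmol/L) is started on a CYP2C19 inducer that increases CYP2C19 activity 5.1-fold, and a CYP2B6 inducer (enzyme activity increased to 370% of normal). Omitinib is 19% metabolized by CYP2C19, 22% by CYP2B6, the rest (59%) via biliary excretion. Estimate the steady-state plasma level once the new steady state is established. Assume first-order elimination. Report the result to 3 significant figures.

CYP2C19: 0.19 × 5.1 = 0.969
CYP2B6: 0.22 × 3.7 = 0.814
Other: 0.59 (unchanged)
Relative clearance = 0.969 + 0.814 + 0.59 = 2.373.
Dividing the baseline by the relative clearance: 5.24 / 2.373 = 2.21 μmol/L.

2.21 μmol/L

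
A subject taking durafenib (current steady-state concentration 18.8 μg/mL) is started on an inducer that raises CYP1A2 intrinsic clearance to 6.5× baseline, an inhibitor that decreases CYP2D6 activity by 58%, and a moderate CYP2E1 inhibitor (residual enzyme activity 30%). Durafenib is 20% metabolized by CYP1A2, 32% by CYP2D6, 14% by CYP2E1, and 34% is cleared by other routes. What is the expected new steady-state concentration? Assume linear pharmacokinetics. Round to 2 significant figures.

10 μg/mL

CYP1A2: 0.2 × 6.5 = 1.3
CYP2D6: 0.32 × 0.42 = 0.1344
CYP2E1: 0.14 × 0.3 = 0.042
Other: 0.34 (unchanged)
CL_new/CL_old = 1.3 + 0.1344 + 0.042 + 0.34 = 1.8164.
Steady-state concentration ∝ 1/CL: new value = 18.8 / 1.8164 = 10 μg/mL.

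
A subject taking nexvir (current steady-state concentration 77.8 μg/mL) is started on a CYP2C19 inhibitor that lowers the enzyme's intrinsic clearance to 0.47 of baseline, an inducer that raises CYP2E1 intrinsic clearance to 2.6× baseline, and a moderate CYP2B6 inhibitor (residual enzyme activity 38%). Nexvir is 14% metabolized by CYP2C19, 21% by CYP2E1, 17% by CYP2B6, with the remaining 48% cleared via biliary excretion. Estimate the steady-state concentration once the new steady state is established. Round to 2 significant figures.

67 μg/mL

The CYP2C19 pathway (14% of clearance) drops to 0.47× activity: 0.14 × 0.47 = 0.0658.
The CYP2E1 pathway (21% of clearance) is boosted to 2.6× activity: 0.21 × 2.6 = 0.546.
The CYP2B6 pathway (17% of clearance) drops to 0.38× activity: 0.17 × 0.38 = 0.0646.
The remaining 48% of clearance is unaffected.
CL_new/CL_old = 0.0658 + 0.546 + 0.0646 + 0.48 = 1.1564.
Dividing the baseline by the relative clearance: 77.8 / 1.1564 = 67 μg/mL.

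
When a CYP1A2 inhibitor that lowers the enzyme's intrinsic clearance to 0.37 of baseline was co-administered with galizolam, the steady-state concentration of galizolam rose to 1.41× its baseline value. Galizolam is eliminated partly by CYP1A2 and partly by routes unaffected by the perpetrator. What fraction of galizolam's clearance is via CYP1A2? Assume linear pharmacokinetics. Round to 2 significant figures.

Let x = fm,CYP1A2. Because steady-state concentration ∝ 1/CL, relative clearance fell to 1/1.41 = 0.7092.
Setting x·0.37 + (1 − x) = 0.7092 and solving: x = (0.7092 − 1)/(0.37 − 1) = 0.46.

0.46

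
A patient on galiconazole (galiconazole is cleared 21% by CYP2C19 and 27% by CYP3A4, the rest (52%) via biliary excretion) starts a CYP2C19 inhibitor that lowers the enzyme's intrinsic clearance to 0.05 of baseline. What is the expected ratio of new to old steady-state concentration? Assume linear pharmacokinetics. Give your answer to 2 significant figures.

The CYP2C19 pathway (21% of clearance) drops to 0.05× activity: 0.21 × 0.05 = 0.0105.
CYP3A4 (27%) and the residual 52% are unaffected.
CL_new/CL_old = 0.0105 + 0.27 + 0.52 = 0.8005.
Steady-state concentration ratio = CL_old/CL_new = 1 / 0.8005 = 1.2.

1.2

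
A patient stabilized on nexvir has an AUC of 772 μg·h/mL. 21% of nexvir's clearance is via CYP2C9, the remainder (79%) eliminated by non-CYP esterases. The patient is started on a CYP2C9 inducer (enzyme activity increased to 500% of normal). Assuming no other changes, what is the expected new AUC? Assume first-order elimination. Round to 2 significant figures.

The CYP2C9 pathway (21% of clearance) increases to 5× activity: 0.21 × 5 = 1.05.
The remaining 79% of clearance is unaffected.
Relative clearance = 1.05 + 0.79 = 1.84.
AUC ∝ 1/CL, so new value = 772 / 1.84 = 4.2 × 10² μg·h/mL.

4.2 × 10² μg·h/mL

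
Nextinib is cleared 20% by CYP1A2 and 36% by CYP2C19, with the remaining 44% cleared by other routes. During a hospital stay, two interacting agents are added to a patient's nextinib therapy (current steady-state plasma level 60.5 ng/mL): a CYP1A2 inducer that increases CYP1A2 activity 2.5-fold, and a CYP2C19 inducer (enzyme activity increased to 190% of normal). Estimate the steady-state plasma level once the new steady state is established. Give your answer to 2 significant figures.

37 ng/mL

CYP1A2: 0.2 × 2.5 = 0.5
CYP2C19: 0.36 × 1.9 = 0.684
Other: 0.44 (unchanged)
Relative clearance = 0.5 + 0.684 + 0.44 = 1.624.
Dividing the baseline by the relative clearance: 60.5 / 1.624 = 37 ng/mL.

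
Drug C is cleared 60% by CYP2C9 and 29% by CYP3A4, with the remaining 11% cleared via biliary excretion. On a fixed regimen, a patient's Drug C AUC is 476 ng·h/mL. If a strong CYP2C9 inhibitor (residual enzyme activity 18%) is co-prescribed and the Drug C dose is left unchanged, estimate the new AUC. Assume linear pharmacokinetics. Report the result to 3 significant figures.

CYP2C9: 0.6 × 0.18 = 0.108
CYP3A4: 0.29 (unchanged)
Other: 0.11 (unchanged)
New clearance relative to baseline: 0.108 + 0.29 + 0.11 = 0.508.
With dosing unchanged, AUC scales as 1/CL: 476 / 0.508 = 937 ng·h/mL.

937 ng·h/mL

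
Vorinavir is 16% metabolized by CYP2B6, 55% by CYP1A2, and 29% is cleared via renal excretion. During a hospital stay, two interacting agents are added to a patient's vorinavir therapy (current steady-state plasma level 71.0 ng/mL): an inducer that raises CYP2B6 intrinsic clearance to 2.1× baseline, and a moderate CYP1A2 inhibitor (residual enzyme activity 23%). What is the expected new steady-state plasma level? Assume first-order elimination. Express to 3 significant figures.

The CYP2B6 pathway (16% of clearance) increases to 2.1× activity: 0.16 × 2.1 = 0.336.
The CYP1A2 pathway (55% of clearance) is reduced to 0.23× activity: 0.55 × 0.23 = 0.1265.
Non-CYP routes (29%) are unchanged.
CL_new/CL_old = 0.336 + 0.1265 + 0.29 = 0.7525.
New steady-state plasma level = 71.0 / 0.7525 = 94.4 ng/mL (concentration scales inversely with clearance).

94.4 ng/mL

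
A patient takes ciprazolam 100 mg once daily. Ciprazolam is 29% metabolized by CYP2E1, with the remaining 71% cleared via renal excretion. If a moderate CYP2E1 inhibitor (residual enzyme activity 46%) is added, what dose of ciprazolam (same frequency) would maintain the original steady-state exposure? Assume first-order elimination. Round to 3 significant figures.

84.3 mg

CYP2E1: 0.29 × 0.46 = 0.1334
Other: 0.71 (unchanged)
CL_new/CL_old = 0.1334 + 0.71 = 0.8434.
To maintain the same steady-state level, dose must scale with clearance: new dose = 100 × 0.8434 = 84.3 mg.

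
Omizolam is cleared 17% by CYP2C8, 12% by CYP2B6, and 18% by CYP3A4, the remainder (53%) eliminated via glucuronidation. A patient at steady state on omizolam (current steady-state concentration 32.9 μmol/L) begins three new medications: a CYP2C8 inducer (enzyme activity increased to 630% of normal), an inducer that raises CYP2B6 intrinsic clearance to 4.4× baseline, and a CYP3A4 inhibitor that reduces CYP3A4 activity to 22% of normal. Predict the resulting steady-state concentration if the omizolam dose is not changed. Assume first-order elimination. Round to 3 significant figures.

The CYP2C8 pathway (17% of clearance) rises to 6.3× activity: 0.17 × 6.3 = 1.071.
The CYP2B6 pathway (12% of clearance) increases to 4.4× activity: 0.12 × 4.4 = 0.528.
The CYP3A4 pathway (18% of clearance) is reduced to 0.22× activity: 0.18 × 0.22 = 0.0396.
The remaining 53% of clearance is unaffected.
New clearance relative to baseline: 1.071 + 0.528 + 0.0396 + 0.53 = 2.1686.
Dividing the baseline by the relative clearance: 32.9 / 2.1686 = 15.2 μmol/L.

15.2 μmol/L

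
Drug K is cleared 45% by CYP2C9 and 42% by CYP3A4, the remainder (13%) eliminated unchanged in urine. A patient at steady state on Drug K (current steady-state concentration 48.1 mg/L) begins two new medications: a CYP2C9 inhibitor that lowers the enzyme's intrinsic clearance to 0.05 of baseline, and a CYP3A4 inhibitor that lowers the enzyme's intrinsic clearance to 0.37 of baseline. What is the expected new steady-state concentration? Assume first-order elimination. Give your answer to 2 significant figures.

1.6 × 10² mg/L

CYP2C9: 0.45 × 0.05 = 0.0225
CYP3A4: 0.42 × 0.37 = 0.1554
Other: 0.13 (unchanged)
CL_new/CL_old = 0.0225 + 0.1554 + 0.13 = 0.3079.
New steady-state concentration = 48.1 / 0.3079 = 1.6 × 10² mg/L (concentration scales inversely with clearance).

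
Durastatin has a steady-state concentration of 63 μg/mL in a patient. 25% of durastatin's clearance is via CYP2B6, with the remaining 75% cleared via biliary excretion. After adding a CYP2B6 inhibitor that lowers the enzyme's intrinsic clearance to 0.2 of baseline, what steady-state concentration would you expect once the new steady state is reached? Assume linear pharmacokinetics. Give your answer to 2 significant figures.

The CYP2B6 pathway (25% of clearance) is reduced to 0.2× activity: 0.25 × 0.2 = 0.05.
Non-CYP routes (75%) are unchanged.
New clearance relative to baseline: 0.05 + 0.75 = 0.8.
Steady-state concentration ∝ 1/CL, so new value = 63 / 0.8 = 79 μg/mL.

79 μg/mL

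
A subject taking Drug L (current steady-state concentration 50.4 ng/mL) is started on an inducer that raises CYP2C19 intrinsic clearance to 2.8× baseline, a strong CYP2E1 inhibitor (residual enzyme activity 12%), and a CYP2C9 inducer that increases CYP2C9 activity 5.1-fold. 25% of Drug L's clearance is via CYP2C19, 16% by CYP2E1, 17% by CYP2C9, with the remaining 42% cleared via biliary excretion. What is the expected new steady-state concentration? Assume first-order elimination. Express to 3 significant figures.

25.1 ng/mL

CYP2C19: 0.25 × 2.8 = 0.7
CYP2E1: 0.16 × 0.12 = 0.0192
CYP2C9: 0.17 × 5.1 = 0.867
Other: 0.42 (unchanged)
CL_new/CL_old = 0.7 + 0.0192 + 0.867 + 0.42 = 2.0062.
New steady-state concentration = 50.4 / 2.0062 = 25.1 ng/mL (concentration scales inversely with clearance).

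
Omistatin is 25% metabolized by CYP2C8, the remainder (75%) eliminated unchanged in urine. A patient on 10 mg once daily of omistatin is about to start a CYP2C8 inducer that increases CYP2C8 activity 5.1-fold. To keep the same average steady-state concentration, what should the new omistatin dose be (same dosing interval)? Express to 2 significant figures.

20 mg

The CYP2C8 pathway (25% of clearance) rises to 5.1× activity: 0.25 × 5.1 = 1.275.
The remaining 75% of clearance is unaffected.
CL_new/CL_old = 1.275 + 0.75 = 2.025.
Css,avg = (dose rate)/CL, so holding Css fixed requires dose ∝ CL: 10 × 2.025 = 20 mg.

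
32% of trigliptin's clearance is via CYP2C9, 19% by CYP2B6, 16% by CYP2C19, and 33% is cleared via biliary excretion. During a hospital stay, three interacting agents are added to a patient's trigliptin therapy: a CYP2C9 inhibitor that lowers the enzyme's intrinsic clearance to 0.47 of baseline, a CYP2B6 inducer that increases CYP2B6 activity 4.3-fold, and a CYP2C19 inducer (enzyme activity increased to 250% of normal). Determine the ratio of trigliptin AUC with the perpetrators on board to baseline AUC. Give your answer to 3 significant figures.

CYP2C9: 0.32 × 0.47 = 0.1504
CYP2B6: 0.19 × 4.3 = 0.817
CYP2C19: 0.16 × 2.5 = 0.4
Other: 0.33 (unchanged)
Relative clearance = 0.1504 + 0.817 + 0.4 + 0.33 = 1.6974.
Net AUC ratio = 1 / 1.6974 = 0.589.

0.589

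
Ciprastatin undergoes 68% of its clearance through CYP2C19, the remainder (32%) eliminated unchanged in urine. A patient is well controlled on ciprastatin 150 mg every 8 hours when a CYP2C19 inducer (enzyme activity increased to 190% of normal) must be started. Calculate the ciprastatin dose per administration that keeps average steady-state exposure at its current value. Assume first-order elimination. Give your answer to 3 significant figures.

242 mg

The CYP2C19 pathway (68% of clearance) increases to 1.9× activity: 0.68 × 1.9 = 1.292.
The remaining 32% of clearance is unaffected.
Relative clearance = 1.292 + 0.32 = 1.612.
Css,avg = (dose rate)/CL, so holding Css fixed requires dose ∝ CL: 150 × 1.612 = 242 mg.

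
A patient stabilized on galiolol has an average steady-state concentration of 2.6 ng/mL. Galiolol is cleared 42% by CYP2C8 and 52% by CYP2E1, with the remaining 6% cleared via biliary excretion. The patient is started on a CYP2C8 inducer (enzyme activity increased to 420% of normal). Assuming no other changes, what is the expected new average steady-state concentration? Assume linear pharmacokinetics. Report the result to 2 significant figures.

1.1 ng/mL

CYP2C8: 0.42 × 4.2 = 1.764
CYP2E1: 0.52 (unchanged)
Other: 0.06 (unchanged)
New clearance relative to baseline: 1.764 + 0.52 + 0.06 = 2.344.
With dosing unchanged, average steady-state concentration scales as 1/CL: 2.6 / 2.344 = 1.1 ng/mL.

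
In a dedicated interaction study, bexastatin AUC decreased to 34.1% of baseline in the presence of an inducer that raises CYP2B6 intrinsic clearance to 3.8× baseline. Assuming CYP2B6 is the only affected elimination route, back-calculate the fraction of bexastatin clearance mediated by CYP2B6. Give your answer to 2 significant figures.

0.69

Let fm be the CYP2B6 fraction. New clearance relative to baseline = fm × 3.8 + (1 − fm).
AUC ratio = 1 / (new CL fraction), so new CL fraction = 1 / 0.341 = 2.933.
fm × 3.8 + 1 − fm = 2.933  ⇒  fm × (3.8 − 1) = 1.933  ⇒  fm = 0.69.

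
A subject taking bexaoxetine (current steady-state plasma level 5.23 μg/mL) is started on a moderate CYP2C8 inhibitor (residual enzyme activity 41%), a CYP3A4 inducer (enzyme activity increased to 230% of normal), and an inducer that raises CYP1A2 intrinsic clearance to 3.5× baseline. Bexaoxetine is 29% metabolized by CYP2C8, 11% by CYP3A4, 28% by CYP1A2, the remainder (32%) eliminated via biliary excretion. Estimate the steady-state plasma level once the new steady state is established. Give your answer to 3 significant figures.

CYP2C8: 0.29 × 0.41 = 0.1189
CYP3A4: 0.11 × 2.3 = 0.253
CYP1A2: 0.28 × 3.5 = 0.98
Other: 0.32 (unchanged)
Relative clearance = 0.1189 + 0.253 + 0.98 + 0.32 = 1.6719.
Steady-state plasma level ∝ 1/CL: new value = 5.23 / 1.6719 = 3.13 μg/mL.

3.13 μg/mL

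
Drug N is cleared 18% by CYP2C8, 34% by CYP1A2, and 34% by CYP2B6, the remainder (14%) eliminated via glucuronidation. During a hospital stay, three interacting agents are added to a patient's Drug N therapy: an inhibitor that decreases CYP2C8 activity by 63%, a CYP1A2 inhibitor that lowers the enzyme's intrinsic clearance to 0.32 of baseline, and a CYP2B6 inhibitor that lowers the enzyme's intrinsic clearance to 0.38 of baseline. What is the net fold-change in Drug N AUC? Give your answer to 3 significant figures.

The CYP2C8 pathway (18% of clearance) falls to 0.37× activity: 0.18 × 0.37 = 0.0666.
The CYP1A2 pathway (34% of clearance) is reduced to 0.32× activity: 0.34 × 0.32 = 0.1088.
The CYP2B6 pathway (34% of clearance) drops to 0.38× activity: 0.34 × 0.38 = 0.1292.
The remaining 14% of clearance is unaffected.
CL_new/CL_old = 0.0666 + 0.1088 + 0.1292 + 0.14 = 0.4446.
Net AUC ratio = 1 / 0.4446 = 2.25.

2.25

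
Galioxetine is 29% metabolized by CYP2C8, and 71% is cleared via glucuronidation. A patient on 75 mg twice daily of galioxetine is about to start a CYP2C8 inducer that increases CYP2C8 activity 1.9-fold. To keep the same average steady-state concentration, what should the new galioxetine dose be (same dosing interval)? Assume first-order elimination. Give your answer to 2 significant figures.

95 mg

The CYP2C8 pathway (29% of clearance) rises to 1.9× activity: 0.29 × 1.9 = 0.551.
The remaining 71% of clearance is unaffected.
CL_new/CL_old = 0.551 + 0.71 = 1.261.
To maintain the same steady-state level, dose must scale with clearance: new dose = 75 × 1.261 = 95 mg.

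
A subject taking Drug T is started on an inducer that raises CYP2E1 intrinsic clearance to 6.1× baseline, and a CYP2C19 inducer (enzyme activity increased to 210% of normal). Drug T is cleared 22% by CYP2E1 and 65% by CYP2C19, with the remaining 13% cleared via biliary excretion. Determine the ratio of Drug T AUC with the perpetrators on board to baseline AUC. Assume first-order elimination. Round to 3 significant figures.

0.352

The CYP2E1 pathway (22% of clearance) increases to 6.1× activity: 0.22 × 6.1 = 1.342.
The CYP2C19 pathway (65% of clearance) rises to 2.1× activity: 0.65 × 2.1 = 1.365.
The remaining 13% of clearance is unaffected.
New clearance relative to baseline: 1.342 + 1.365 + 0.13 = 2.837.
Net AUC ratio = 1 / 2.837 = 0.352.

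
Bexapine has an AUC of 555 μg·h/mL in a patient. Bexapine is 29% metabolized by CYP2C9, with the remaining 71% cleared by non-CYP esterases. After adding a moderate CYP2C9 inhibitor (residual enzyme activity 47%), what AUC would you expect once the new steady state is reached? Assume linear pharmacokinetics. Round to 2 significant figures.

The CYP2C9 pathway (29% of clearance) is reduced to 0.47× activity: 0.29 × 0.47 = 0.1363.
The remaining 71% of clearance is unaffected.
Relative clearance = 0.1363 + 0.71 = 0.8463.
With dosing unchanged, AUC scales as 1/CL: 555 / 0.8463 = 6.6 × 10² μg·h/mL.

6.6 × 10² μg·h/mL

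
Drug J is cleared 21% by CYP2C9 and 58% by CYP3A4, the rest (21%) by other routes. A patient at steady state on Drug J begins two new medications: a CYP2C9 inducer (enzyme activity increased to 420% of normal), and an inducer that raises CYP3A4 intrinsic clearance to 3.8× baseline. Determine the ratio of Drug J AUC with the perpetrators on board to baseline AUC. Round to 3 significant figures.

The CYP2C9 pathway (21% of clearance) rises to 4.2× activity: 0.21 × 4.2 = 0.882.
The CYP3A4 pathway (58% of clearance) increases to 3.8× activity: 0.58 × 3.8 = 2.204.
The remaining 21% of clearance is unaffected.
Relative clearance = 0.882 + 2.204 + 0.21 = 3.296.
AUC ∝ 1/CL: fold-change = 1 / 3.296 = 0.303.

0.303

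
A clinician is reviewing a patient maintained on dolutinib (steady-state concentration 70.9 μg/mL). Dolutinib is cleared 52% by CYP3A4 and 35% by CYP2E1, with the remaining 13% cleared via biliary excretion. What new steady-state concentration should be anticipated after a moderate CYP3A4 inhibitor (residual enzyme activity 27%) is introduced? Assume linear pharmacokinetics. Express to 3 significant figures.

114 μg/mL

The CYP3A4 pathway (52% of clearance) falls to 0.27× activity: 0.52 × 0.27 = 0.1404.
CYP2E1 (35%) and the residual 13% are unaffected.
Relative clearance = 0.1404 + 0.35 + 0.13 = 0.6204.
New steady-state concentration = baseline ÷ relative clearance = 70.9 / 0.6204 = 114 μg/mL.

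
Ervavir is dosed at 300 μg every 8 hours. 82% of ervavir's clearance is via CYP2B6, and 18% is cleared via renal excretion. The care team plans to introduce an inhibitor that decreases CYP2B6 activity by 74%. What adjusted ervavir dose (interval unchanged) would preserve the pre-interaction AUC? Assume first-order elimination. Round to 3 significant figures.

The CYP2B6 pathway (82% of clearance) falls to 0.26× activity: 0.82 × 0.26 = 0.2132.
Non-CYP routes (18%) are unchanged.
Relative clearance = 0.2132 + 0.18 = 0.3932.
To maintain the same steady-state level, dose must scale with clearance: new dose = 300 × 0.3932 = 118 μg.

118 μg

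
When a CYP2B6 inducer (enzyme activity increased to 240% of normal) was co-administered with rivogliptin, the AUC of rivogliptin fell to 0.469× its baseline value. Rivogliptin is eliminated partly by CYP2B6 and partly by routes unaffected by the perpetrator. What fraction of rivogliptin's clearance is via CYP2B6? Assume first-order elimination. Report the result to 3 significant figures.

Let x = fm,CYP2B6. Because AUC ∝ 1/CL, relative clearance rose to 1/0.469 = 2.132.
Setting x·2.4 + (1 − x) = 2.132 and solving: x = (2.132 − 1)/(2.4 − 1) = 0.809.

0.809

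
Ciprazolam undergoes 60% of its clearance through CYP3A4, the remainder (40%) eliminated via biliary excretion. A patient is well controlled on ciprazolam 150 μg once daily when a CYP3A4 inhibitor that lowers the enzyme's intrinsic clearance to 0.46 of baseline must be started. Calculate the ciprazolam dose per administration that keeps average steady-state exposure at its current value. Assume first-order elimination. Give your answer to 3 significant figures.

The CYP3A4 pathway (60% of clearance) falls to 0.46× activity: 0.6 × 0.46 = 0.276.
Non-CYP routes (40%) are unchanged.
New clearance relative to baseline: 0.276 + 0.4 = 0.676.
Exposure is unchanged when dose changes in proportion to clearance. New dose = 150 μg × 0.676 = 101 μg.

101 μg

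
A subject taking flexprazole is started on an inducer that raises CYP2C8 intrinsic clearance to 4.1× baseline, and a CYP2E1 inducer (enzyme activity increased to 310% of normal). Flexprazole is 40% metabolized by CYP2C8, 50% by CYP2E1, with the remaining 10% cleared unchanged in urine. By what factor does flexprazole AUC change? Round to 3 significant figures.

0.304

The CYP2C8 pathway (40% of clearance) increases to 4.1× activity: 0.4 × 4.1 = 1.64.
The CYP2E1 pathway (50% of clearance) rises to 3.1× activity: 0.5 × 3.1 = 1.55.
The remaining 10% of clearance is unaffected.
Relative clearance = 1.64 + 1.55 + 0.1 = 3.29.
Because AUC varies inversely with clearance, the combined effect is 1 / 3.29 = 0.304.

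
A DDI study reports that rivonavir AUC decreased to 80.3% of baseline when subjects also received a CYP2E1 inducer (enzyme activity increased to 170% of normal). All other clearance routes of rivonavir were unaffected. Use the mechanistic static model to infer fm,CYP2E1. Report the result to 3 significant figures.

Write x for the fraction cleared via CYP2E1. The observed AUC change means clearance rose to 1/0.803 = 1.245 of baseline.
Setting x·1.7 + (1 − x) = 1.245 and solving: x = (1.245 − 1)/(1.7 − 1) = 0.350.

0.350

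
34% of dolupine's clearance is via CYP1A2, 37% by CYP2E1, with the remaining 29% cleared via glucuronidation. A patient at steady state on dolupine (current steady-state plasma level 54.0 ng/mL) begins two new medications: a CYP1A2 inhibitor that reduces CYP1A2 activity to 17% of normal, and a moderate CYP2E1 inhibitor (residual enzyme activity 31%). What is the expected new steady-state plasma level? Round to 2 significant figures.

1.2 × 10² ng/mL

The CYP1A2 pathway (34% of clearance) is reduced to 0.17× activity: 0.34 × 0.17 = 0.0578.
The CYP2E1 pathway (37% of clearance) is reduced to 0.31× activity: 0.37 × 0.31 = 0.1147.
Non-CYP routes (29%) are unchanged.
Relative clearance = 0.0578 + 0.1147 + 0.29 = 0.4625.
New steady-state plasma level = 54.0 / 0.4625 = 1.2 × 10² ng/mL (concentration scales inversely with clearance).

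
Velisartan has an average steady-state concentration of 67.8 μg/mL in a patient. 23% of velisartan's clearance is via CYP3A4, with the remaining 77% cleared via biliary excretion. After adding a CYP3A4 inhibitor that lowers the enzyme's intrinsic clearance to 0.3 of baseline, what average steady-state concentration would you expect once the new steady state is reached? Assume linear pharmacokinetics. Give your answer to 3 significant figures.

80.8 μg/mL

The CYP3A4 pathway (23% of clearance) drops to 0.3× activity: 0.23 × 0.3 = 0.069.
The remaining 77% of clearance is unaffected.
Relative clearance = 0.069 + 0.77 = 0.839.
New average steady-state concentration = baseline ÷ relative clearance = 67.8 / 0.839 = 80.8 μg/mL.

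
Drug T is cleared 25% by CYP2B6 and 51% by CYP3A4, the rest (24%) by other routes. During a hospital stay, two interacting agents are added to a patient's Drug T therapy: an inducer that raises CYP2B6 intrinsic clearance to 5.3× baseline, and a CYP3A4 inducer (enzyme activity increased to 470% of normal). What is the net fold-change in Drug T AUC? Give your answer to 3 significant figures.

0.252

CYP2B6: 0.25 × 5.3 = 1.325
CYP3A4: 0.51 × 4.7 = 2.397
Other: 0.24 (unchanged)
Relative clearance = 1.325 + 2.397 + 0.24 = 3.962.
AUC ∝ 1/CL: fold-change = 1 / 3.962 = 0.252.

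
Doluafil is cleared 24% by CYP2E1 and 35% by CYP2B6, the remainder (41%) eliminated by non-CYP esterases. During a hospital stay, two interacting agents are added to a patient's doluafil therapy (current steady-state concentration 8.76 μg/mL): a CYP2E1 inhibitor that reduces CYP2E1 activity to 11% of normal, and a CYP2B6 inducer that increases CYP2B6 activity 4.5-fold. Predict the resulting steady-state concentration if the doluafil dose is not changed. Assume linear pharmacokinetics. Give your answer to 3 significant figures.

CYP2E1: 0.24 × 0.11 = 0.0264
CYP2B6: 0.35 × 4.5 = 1.575
Other: 0.41 (unchanged)
Relative clearance = 0.0264 + 1.575 + 0.41 = 2.0114.
New steady-state concentration = 8.76 / 2.0114 = 4.36 μg/mL (concentration scales inversely with clearance).

4.36 μg/mL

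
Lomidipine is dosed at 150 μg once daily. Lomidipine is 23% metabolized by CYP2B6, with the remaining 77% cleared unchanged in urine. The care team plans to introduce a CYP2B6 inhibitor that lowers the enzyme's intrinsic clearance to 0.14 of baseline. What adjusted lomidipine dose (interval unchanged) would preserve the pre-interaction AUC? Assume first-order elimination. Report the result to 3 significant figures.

The CYP2B6 pathway (23% of clearance) falls to 0.14× activity: 0.23 × 0.14 = 0.0322.
The remaining 77% of clearance is unaffected.
New clearance relative to baseline: 0.0322 + 0.77 = 0.8022.
To maintain the same steady-state level, dose must scale with clearance: new dose = 150 × 0.8022 = 120 μg.

120 μg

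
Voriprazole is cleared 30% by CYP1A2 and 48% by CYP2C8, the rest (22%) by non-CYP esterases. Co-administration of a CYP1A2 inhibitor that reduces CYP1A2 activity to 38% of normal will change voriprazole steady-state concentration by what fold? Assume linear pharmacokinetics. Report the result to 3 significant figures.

1.23

CYP1A2: 0.3 × 0.38 = 0.114
CYP2C8: 0.48 (unchanged)
Other: 0.22 (unchanged)
CL_new/CL_old = 0.114 + 0.48 + 0.22 = 0.814.
Steady-state concentration is inversely proportional to clearance, so the fold-change is 1 / 0.814 = 1.23.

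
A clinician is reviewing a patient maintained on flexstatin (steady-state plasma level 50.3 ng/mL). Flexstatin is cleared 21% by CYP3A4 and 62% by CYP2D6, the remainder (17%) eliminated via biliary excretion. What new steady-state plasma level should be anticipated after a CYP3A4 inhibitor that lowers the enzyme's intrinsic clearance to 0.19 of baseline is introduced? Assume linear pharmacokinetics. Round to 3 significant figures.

60.6 ng/mL

The CYP3A4 pathway (21% of clearance) drops to 0.19× activity: 0.21 × 0.19 = 0.0399.
CYP2D6 (62%) and the residual 17% are unaffected.
Relative clearance = 0.0399 + 0.62 + 0.17 = 0.8299.
Steady-state plasma level ∝ 1/CL, so new value = 50.3 / 0.8299 = 60.6 ng/mL.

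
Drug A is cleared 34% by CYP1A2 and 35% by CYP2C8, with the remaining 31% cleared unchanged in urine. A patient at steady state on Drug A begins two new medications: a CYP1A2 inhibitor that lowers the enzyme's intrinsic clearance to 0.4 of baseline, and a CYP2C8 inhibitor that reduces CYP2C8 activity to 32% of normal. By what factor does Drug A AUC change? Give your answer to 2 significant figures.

The CYP1A2 pathway (34% of clearance) is reduced to 0.4× activity: 0.34 × 0.4 = 0.136.
The CYP2C8 pathway (35% of clearance) drops to 0.32× activity: 0.35 × 0.32 = 0.112.
The remaining 31% of clearance is unaffected.
New clearance relative to baseline: 0.136 + 0.112 + 0.31 = 0.558.
AUC ∝ 1/CL: fold-change = 1 / 0.558 = 1.8.

1.8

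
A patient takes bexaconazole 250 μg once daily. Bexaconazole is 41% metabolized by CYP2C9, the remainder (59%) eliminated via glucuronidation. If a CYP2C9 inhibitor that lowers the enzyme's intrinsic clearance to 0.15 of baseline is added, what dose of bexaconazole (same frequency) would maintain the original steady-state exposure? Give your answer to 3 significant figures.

163 μg

The CYP2C9 pathway (41% of clearance) drops to 0.15× activity: 0.41 × 0.15 = 0.0615.
The remaining 59% of clearance is unaffected.
New clearance relative to baseline: 0.0615 + 0.59 = 0.6515.
Exposure is unchanged when dose changes in proportion to clearance. New dose = 250 μg × 0.6515 = 163 μg.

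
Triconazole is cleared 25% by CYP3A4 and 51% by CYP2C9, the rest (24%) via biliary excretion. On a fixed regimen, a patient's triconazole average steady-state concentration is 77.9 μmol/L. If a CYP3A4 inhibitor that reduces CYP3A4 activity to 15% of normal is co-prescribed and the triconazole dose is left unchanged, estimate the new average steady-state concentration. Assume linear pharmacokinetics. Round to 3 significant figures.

98.9 μmol/L

The CYP3A4 pathway (25% of clearance) drops to 0.15× activity: 0.25 × 0.15 = 0.0375.
CYP2C9 (51%) and the residual 24% are unaffected.
Relative clearance = 0.0375 + 0.51 + 0.24 = 0.7875.
New average steady-state concentration = baseline ÷ relative clearance = 77.9 / 0.7875 = 98.9 μmol/L.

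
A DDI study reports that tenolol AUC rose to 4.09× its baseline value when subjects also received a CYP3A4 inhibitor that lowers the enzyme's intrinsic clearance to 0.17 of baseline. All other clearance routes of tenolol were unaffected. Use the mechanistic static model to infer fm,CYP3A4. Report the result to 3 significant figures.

0.910

CL'/CL = 1 / 4.09 = 0.2445
0.17·fm + (1 − fm) = 0.2445
fm = (0.2445 − 1) / (0.17 − 1) = 0.910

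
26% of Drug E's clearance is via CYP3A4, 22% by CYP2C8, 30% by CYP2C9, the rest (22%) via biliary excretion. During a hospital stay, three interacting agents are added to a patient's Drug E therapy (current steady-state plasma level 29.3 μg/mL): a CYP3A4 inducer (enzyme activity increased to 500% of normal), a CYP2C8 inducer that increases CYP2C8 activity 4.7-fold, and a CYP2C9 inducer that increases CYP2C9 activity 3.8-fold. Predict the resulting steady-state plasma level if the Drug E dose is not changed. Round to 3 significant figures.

CYP3A4: 0.26 × 5 = 1.3
CYP2C8: 0.22 × 4.7 = 1.034
CYP2C9: 0.3 × 3.8 = 1.14
Other: 0.22 (unchanged)
CL_new/CL_old = 1.3 + 1.034 + 1.14 + 0.22 = 3.694.
Dividing the baseline by the relative clearance: 29.3 / 3.694 = 7.93 μg/mL.

7.93 μg/mL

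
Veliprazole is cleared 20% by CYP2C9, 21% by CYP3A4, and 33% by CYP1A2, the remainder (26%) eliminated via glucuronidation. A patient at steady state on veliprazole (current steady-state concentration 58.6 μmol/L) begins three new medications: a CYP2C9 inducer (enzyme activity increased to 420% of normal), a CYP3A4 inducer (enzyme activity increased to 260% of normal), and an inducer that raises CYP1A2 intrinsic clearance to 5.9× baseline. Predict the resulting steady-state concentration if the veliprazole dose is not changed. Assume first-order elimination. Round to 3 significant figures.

The CYP2C9 pathway (20% of clearance) increases to 4.2× activity: 0.2 × 4.2 = 0.84.
The CYP3A4 pathway (21% of clearance) increases to 2.6× activity: 0.21 × 2.6 = 0.546.
The CYP1A2 pathway (33% of clearance) is boosted to 5.9× activity: 0.33 × 5.9 = 1.947.
The remaining 26% of clearance is unaffected.
New clearance relative to baseline: 0.84 + 0.546 + 1.947 + 0.26 = 3.593.
Steady-state concentration ∝ 1/CL: new value = 58.6 / 3.593 = 16.3 μmol/L.

16.3 μmol/L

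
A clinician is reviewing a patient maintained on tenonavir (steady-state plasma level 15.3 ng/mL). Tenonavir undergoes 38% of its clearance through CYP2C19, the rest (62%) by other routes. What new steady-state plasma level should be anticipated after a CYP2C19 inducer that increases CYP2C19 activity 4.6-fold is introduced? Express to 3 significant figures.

6.46 ng/mL

CYP2C19: 0.38 × 4.6 = 1.748
Other: 0.62 (unchanged)
Relative clearance = 1.748 + 0.62 = 2.368.
New steady-state plasma level = baseline ÷ relative clearance = 15.3 / 2.368 = 6.46 ng/mL.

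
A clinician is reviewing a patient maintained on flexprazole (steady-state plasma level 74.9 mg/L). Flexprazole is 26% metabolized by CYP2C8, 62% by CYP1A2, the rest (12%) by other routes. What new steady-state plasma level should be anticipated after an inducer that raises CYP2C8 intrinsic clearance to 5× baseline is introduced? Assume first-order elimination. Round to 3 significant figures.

The CYP2C8 pathway (26% of clearance) rises to 5× activity: 0.26 × 5 = 1.3.
CYP1A2 (62%) and the residual 12% are unaffected.
New clearance relative to baseline: 1.3 + 0.62 + 0.12 = 2.04.
Steady-state plasma level ∝ 1/CL, so new value = 74.9 / 2.04 = 36.7 mg/L.

36.7 mg/L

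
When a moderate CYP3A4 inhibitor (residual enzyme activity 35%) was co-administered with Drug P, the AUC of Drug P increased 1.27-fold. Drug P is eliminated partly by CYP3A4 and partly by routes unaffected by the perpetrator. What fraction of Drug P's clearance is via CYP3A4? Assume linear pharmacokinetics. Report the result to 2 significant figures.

0.33

Let x = fm,CYP3A4. Because AUC ∝ 1/CL, relative clearance fell to 1/1.27 = 0.7874.
Only the CYP3A4 route changed, so 0.7874 = x·0.35 + (1 − x), giving x = 0.33.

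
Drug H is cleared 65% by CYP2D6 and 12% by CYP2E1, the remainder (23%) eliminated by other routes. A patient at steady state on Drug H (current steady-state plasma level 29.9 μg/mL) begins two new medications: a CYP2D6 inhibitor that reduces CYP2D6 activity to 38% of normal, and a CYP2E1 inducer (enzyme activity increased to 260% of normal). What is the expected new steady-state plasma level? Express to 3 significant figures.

The CYP2D6 pathway (65% of clearance) falls to 0.38× activity: 0.65 × 0.38 = 0.247.
The CYP2E1 pathway (12% of clearance) rises to 2.6× activity: 0.12 × 2.6 = 0.312.
The remaining 23% of clearance is unaffected.
New clearance relative to baseline: 0.247 + 0.312 + 0.23 = 0.789.
Dividing the baseline by the relative clearance: 29.9 / 0.789 = 37.9 μg/mL.

37.9 μg/mL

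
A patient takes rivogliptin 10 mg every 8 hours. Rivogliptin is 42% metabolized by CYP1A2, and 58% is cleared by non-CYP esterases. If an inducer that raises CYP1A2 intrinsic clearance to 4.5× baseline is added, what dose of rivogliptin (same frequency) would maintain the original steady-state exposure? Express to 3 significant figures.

24.7 mg

CYP1A2: 0.42 × 4.5 = 1.89
Other: 0.58 (unchanged)
CL_new/CL_old = 1.89 + 0.58 = 2.47.
To maintain the same steady-state level, dose must scale with clearance: new dose = 10 × 2.47 = 24.7 mg.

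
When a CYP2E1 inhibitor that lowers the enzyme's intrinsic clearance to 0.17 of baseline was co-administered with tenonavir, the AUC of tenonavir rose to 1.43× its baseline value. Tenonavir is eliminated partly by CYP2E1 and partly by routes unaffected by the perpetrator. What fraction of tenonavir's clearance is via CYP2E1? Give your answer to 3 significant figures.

0.362

Call the CYP2E1 fraction fm. After the interaction, CL_new/CL_old = fm × 0.17 + (1 − fm).
AUC ratio = 1 / (new CL fraction), so new CL fraction = 1 / 1.43 = 0.6993.
fm × 0.17 + 1 − fm = 0.6993  ⇒  fm × (0.17 − 1) = −0.3007  ⇒  fm = 0.362.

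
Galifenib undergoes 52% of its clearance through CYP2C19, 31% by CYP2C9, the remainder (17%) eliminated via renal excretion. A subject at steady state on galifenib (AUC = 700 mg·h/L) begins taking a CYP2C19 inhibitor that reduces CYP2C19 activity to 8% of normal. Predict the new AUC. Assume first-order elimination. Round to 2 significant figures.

The CYP2C19 pathway (52% of clearance) is reduced to 0.08× activity: 0.52 × 0.08 = 0.0416.
CYP2C9 (31%) and the residual 17% are unaffected.
CL_new/CL_old = 0.0416 + 0.31 + 0.17 = 0.5216.
AUC ∝ 1/CL, so new value = 700 / 0.5216 = 1.3 × 10³ mg·h/L.

1.3 × 10³ mg·h/L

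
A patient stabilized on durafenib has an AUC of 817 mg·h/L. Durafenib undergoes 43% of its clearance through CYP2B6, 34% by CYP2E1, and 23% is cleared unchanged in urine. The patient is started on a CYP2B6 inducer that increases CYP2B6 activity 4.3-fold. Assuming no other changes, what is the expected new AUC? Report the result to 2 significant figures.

3.4 × 10² mg·h/L

CYP2B6: 0.43 × 4.3 = 1.849
CYP2E1: 0.34 (unchanged)
Other: 0.23 (unchanged)
CL_new/CL_old = 1.849 + 0.34 + 0.23 = 2.419.
With dosing unchanged, AUC scales as 1/CL: 817 / 2.419 = 3.4 × 10² mg·h/L.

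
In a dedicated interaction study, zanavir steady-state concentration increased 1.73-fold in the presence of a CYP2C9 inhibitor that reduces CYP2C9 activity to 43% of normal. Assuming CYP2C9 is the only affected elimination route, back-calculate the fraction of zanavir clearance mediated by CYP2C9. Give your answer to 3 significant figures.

0.740

CL'/CL = 1 / 1.73 = 0.578
0.43·fm + (1 − fm) = 0.578
fm = (0.578 − 1) / (0.43 − 1) = 0.740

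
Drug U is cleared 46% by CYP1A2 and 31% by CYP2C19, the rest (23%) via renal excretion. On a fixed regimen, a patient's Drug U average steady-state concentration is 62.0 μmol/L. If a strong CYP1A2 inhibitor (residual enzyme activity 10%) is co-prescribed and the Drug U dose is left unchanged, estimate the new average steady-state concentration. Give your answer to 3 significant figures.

The CYP1A2 pathway (46% of clearance) drops to 0.1× activity: 0.46 × 0.1 = 0.046.
CYP2C19 (31%) and the residual 23% are unaffected.
CL_new/CL_old = 0.046 + 0.31 + 0.23 = 0.586.
New average steady-state concentration = baseline ÷ relative clearance = 62.0 / 0.586 = 106 μmol/L.

106 μmol/L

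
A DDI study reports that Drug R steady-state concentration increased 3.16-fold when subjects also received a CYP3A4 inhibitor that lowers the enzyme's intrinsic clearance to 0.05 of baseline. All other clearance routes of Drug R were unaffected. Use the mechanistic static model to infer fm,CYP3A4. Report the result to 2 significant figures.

0.72

CL'/CL = 1 / 3.16 = 0.3165
0.05·fm + (1 − fm) = 0.3165
fm = (0.3165 − 1) / (0.05 − 1) = 0.72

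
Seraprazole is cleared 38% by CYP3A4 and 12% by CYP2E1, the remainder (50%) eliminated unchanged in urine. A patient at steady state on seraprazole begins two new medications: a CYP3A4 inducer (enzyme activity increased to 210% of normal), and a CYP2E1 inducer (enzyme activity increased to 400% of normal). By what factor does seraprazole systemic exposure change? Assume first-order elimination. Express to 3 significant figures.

0.562

The CYP3A4 pathway (38% of clearance) rises to 2.1× activity: 0.38 × 2.1 = 0.798.
The CYP2E1 pathway (12% of clearance) rises to 4× activity: 0.12 × 4 = 0.48.
Non-CYP routes (50%) are unchanged.
CL_new/CL_old = 0.798 + 0.48 + 0.5 = 1.778.
Because systemic exposure varies inversely with clearance, the combined effect is 1 / 1.778 = 0.562.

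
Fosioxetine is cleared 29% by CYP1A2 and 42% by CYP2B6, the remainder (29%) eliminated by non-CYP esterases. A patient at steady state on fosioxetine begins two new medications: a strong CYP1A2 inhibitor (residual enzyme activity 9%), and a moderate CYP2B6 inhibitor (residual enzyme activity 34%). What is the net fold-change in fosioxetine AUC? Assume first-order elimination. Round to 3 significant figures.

2.18

The CYP1A2 pathway (29% of clearance) is reduced to 0.09× activity: 0.29 × 0.09 = 0.0261.
The CYP2B6 pathway (42% of clearance) falls to 0.34× activity: 0.42 × 0.34 = 0.1428.
The remaining 29% of clearance is unaffected.
Relative clearance = 0.0261 + 0.1428 + 0.29 = 0.4589.
Because AUC varies inversely with clearance, the combined effect is 1 / 0.4589 = 2.18.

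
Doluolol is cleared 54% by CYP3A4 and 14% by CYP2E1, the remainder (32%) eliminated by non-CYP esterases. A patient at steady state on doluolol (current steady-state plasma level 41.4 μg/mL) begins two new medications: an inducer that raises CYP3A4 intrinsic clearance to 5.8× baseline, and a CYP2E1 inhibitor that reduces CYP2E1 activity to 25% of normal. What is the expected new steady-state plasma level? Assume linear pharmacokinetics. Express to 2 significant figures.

12 μg/mL

The CYP3A4 pathway (54% of clearance) is boosted to 5.8× activity: 0.54 × 5.8 = 3.132.
The CYP2E1 pathway (14% of clearance) falls to 0.25× activity: 0.14 × 0.25 = 0.035.
Non-CYP routes (32%) are unchanged.
Relative clearance = 3.132 + 0.035 + 0.32 = 3.487.
New steady-state plasma level = 41.4 / 3.487 = 12 μg/mL (concentration scales inversely with clearance).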